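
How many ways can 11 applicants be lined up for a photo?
11! = 39916800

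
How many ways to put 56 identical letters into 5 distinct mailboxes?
C(56+5-1, 5-1) = C(60, 4) = 487635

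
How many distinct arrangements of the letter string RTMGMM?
6! / (1! × 1! × 3! × 1!) = 120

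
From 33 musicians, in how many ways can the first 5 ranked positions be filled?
P(33,5) = 33!/(33-5)! = 28480320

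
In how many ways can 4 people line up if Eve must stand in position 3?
Fix one position: (4-1)! = 6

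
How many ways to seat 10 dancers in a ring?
Circular: fix one position, arrange the rest. (10-1)! = 362880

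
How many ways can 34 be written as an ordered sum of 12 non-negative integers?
C(34+12-1, 12-1) = C(45, 11) = 10150595910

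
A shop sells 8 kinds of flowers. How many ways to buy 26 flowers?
C(26+8-1, 8-1) = C(33, 7) = 4272048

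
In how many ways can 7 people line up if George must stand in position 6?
Fix one position: (7-1)! = 720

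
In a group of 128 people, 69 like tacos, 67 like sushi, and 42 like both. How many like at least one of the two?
|A∪B| = |A| + |B| - |A∩B| = 69 + 67 - 42 = 94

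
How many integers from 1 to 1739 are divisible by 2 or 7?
⌊1739/2⌋ + ⌊1739/7⌋ - ⌊1739/14⌋ = 869 + 248 - 124 = 993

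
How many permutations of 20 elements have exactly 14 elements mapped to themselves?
Choose the 14 fixed points C(20,14) = 38760, derange the rest: !6 = Σ_{j=0}^{6} (-1)^j·6!/j! = 720 - 720 + 360 - 120 + 30 - 6 + 1 = 265. Product = 38760 × 265 = 10271400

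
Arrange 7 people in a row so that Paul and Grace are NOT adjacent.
Total - adjacent = 7! - (7-1)!×2 = 5040 - 1440 = 3600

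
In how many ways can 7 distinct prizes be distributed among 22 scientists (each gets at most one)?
P(22,7) = 22!/(22-7)! = 859541760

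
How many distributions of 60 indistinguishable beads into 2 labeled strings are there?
C(60+2-1, 2-1) = C(61, 1) = 61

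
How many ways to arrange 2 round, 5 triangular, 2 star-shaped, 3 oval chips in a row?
12! / (2! × 5! × 2! × 3!) = 166320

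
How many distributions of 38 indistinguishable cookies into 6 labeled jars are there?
C(38+6-1, 6-1) = C(43, 5) = 962598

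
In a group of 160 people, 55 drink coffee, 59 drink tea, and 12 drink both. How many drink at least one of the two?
|A∪B| = |A| + |B| - |A∩B| = 55 + 59 - 12 = 102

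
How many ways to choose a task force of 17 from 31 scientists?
C(31,17) = 31!/(17!×14!) = 265182525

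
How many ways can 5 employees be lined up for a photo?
5! = 120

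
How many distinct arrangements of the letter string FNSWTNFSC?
9! / (2! × 2! × 1! × 1! × 1! × 2!) = 45360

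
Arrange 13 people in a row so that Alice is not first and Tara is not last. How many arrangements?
By inclusion-exclusion: 13! - 2×(13-1)! + (13-2)! = 6227020800 - 958003200 + 39916800 = 5308934400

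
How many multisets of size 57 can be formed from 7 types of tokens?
C(57+7-1, 7-1) = C(63, 6) = 67945521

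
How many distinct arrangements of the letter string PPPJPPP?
7! / (6! × 1!) = 7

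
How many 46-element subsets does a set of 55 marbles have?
C(55,46) = 55!/(46!×9!) = 6358402050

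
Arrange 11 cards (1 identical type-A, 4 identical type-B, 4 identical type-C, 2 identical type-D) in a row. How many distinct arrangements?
11! / (1! × 4! × 4! × 2!) = 34650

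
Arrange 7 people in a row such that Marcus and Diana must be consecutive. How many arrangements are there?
Treat the 2 as one block: (7-2+1)! × 2! = 720 × 2 = 1440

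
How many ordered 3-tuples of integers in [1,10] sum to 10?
Coefficient of x^10 in (x + x² + ... + x^10)^3. By inclusion-exclusion on dice exceeding 10: Σ_j (-1)^j C(3,j)·C(10-1-10j, 2) = C(3,0)·C(9,2) = 1·36 = 36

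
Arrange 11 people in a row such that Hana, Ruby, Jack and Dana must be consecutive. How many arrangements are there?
Treat the 4 as one block: (11-4+1)! × 4! = 40320 × 24 = 967680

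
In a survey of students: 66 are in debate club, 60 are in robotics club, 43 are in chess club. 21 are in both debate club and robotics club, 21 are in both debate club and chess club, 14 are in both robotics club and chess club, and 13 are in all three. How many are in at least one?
|A∪B∪C| = 66+60+43-21-21-14+13 = 126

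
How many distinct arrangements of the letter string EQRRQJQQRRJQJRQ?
15! / (6! × 5! × 3! × 1!) = 2522520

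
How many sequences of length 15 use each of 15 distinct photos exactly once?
15! = 1307674368000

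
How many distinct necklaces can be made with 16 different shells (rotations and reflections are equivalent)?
(16-1)!/2 = 1307674368000/2 = 653837184000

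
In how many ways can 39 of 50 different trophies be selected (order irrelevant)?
C(50,39) = 50!/(39!×11!) = 37353738800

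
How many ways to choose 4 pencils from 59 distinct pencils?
C(59,4) = 59!/(4!×55!) = 455126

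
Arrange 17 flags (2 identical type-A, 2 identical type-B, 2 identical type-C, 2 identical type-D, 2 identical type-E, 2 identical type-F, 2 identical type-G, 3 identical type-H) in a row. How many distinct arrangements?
17! / (2! × 2! × 2! × 2! × 2! × 2! × 2! × 3!) = 463134672000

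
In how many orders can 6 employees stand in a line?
6! = 720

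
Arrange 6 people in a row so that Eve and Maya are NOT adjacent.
Total - adjacent = 6! - (6-1)!×2 = 720 - 240 = 480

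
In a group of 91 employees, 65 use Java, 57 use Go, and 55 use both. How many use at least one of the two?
|A∪B| = |A| + |B| - |A∩B| = 65 + 57 - 55 = 67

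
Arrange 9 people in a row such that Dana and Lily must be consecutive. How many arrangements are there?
Treat the 2 as one block: (9-2+1)! × 2! = 40320 × 2 = 80640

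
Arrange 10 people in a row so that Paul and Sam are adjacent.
Treat as block: (10-1)! × 2! = 362880 × 2 = 725760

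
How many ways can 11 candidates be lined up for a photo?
11! = 39916800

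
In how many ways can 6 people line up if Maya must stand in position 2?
Fix one position: (6-1)! = 120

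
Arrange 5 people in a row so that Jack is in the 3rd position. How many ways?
Fix one position: (5-1)! = 24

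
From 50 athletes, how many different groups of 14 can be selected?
C(50,14) = 50!/(14!×36!) = 937845656300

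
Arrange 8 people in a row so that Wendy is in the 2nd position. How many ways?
Fix one position: (8-1)! = 5040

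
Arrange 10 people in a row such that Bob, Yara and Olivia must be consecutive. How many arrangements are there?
Treat the 3 as one block: (10-3+1)! × 3! = 40320 × 6 = 241920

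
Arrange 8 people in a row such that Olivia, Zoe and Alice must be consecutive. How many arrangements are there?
Treat the 3 as one block: (8-3+1)! × 3! = 720 × 6 = 4320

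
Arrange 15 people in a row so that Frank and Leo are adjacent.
Treat as block: (15-1)! × 2! = 87178291200 × 2 = 174356582400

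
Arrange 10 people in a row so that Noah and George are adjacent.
Treat as block: (10-1)! × 2! = 362880 × 2 = 725760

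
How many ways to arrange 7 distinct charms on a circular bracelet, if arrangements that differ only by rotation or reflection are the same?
(7-1)!/2 = 720/2 = 360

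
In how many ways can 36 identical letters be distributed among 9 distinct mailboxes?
C(36+9-1, 9-1) = C(44, 8) = 177232627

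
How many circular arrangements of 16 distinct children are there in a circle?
Circular: fix one position, arrange the rest. (16-1)! = 1307674368000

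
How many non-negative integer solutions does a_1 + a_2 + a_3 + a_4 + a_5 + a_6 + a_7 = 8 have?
C(8+7-1, 7-1) = C(14, 6) = 3003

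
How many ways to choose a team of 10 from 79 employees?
C(79,10) = 79!/(10!×69!) = 1440680596355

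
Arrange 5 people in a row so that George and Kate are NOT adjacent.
Total - adjacent = 5! - (5-1)!×2 = 120 - 48 = 72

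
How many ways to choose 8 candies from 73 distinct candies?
C(73,8) = 73!/(8!×65!) = 13442126049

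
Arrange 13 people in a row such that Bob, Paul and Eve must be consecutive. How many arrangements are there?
Treat the 3 as one block: (13-3+1)! × 3! = 39916800 × 6 = 239500800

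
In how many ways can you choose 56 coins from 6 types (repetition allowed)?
C(56+6-1, 6-1) = C(61, 5) = 5949147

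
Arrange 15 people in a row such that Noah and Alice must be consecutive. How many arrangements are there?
Treat the 2 as one block: (15-2+1)! × 2! = 87178291200 × 2 = 174356582400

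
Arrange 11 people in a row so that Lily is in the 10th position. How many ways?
Fix one position: (11-1)! = 3628800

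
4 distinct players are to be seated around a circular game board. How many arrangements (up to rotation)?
Circular: fix one position, arrange the rest. (4-1)! = 6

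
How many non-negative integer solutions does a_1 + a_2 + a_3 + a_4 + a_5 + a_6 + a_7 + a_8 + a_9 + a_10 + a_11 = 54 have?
C(54+11-1, 11-1) = C(64, 10) = 151473214816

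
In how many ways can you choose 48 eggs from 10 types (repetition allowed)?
C(48+10-1, 10-1) = C(57, 9) = 8996462475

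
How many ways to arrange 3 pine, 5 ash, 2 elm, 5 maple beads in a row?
15! / (3! × 5! × 2! × 5!) = 7567560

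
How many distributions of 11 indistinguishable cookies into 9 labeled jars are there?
C(11+9-1, 9-1) = C(19, 8) = 75582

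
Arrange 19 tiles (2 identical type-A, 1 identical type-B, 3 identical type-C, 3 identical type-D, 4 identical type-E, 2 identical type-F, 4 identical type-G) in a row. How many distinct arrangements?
19! / (2! × 1! × 3! × 3! × 4! × 2! × 4!) = 1466593128000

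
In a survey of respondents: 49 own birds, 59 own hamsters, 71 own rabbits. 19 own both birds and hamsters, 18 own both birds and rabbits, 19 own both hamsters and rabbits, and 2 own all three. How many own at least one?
|A∪B∪C| = 49+59+71-19-18-19+2 = 125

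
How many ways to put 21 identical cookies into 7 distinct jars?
C(21+7-1, 7-1) = C(27, 6) = 296010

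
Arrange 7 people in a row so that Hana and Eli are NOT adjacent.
Total - adjacent = 7! - (7-1)!×2 = 5040 - 1440 = 3600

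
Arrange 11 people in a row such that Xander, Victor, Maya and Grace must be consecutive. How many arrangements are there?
Treat the 4 as one block: (11-4+1)! × 4! = 40320 × 24 = 967680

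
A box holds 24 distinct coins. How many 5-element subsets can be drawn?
C(24,5) = 24!/(5!×19!) = 42504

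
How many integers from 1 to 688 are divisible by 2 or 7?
⌊688/2⌋ + ⌊688/7⌋ - ⌊688/14⌋ = 344 + 98 - 49 = 393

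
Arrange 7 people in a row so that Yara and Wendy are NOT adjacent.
Total - adjacent = 7! - (7-1)!×2 = 5040 - 1440 = 3600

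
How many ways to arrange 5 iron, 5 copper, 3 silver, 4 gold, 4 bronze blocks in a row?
21! / (5! × 5! × 3! × 4! × 4!) = 1026615189600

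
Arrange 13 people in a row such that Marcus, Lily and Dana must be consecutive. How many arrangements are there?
Treat the 3 as one block: (13-3+1)! × 3! = 39916800 × 6 = 239500800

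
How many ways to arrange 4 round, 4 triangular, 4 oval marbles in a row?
12! / (4! × 4! × 4!) = 34650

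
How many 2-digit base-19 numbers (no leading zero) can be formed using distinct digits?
First digit: 18 choices (nonzero). Then descending: 18 × 18 = 324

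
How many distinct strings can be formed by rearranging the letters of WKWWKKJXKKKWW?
13! / (1! × 6! × 5! × 1!) = 72072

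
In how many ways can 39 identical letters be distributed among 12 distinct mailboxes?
C(39+12-1, 12-1) = C(50, 11) = 37353738800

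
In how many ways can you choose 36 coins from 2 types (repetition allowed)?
C(36+2-1, 2-1) = C(37, 1) = 37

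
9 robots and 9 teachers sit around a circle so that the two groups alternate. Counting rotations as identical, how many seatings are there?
Fix one of the robots: (9-1)! ways for the remaining robots, × 9! ways for the teachers = 40320 × 362880 = 14631321600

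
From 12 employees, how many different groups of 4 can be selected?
C(12,4) = 12!/(4!×8!) = 495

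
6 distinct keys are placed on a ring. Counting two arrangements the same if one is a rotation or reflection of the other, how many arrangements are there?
(6-1)!/2 = 120/2 = 60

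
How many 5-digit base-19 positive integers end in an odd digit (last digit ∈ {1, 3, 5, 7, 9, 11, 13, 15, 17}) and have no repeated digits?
Last∈{1,3,5,7,9,11,13,15,17}. Last=0: 0. Last nonzero: 9×17×P(17,3) = 624240. Total = 624240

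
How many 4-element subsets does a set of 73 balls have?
C(73,4) = 73!/(4!×69!) = 1088430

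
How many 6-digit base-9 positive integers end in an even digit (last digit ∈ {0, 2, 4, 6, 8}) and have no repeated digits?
Last∈{0,2,4,6,8}. Last=0: 6720. Last nonzero: 4×7×P(7,4) = 23520. Total = 30240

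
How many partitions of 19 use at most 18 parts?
By conjugation, equals partitions of 19 into parts ≤ 18. Let r_j(i) = number of partitions of i into parts ≤ j, for i = 0..19. r_1(i) = 1 for all i; r_j(i) = r_{j-1}(i) + r_j(i-j). Rows j = 2..18: ≤2: 1 1 2 2 3 3 4 4 5 5 6 6 7 7 8 8 9 9 10 10; ≤3: 1 1 2 3 4 5 7 8 10 12 14 16 19 21 24 27 30 33 37 40; ≤4: 1 1 2 3 5 6 9 11 15 18 23 27 34 39 47 54 64 72 84 94; ≤5: 1 1 2 3 5 7 10 13 18 23 30 37 47 57 70 84 101 119 141 164; ≤6: 1 1 2 3 5 7 11 14 20 26 35 44 58 71 90 110 136 163 199 235; ≤7: 1 1 2 3 5 7 11 15 21 28 38 49 65 82 105 131 164 201 248 300; ≤8: 1 1 2 3 5 7 11 15 22 29 40 52 70 89 116 146 186 230 288 352; ≤9: 1 1 2 3 5 7 11 15 22 30 41 54 73 94 123 157 201 252 318 393; ≤10: 1 1 2 3 5 7 11 15 22 30 42 55 75 97 128 164 212 267 340 423; ≤11: 1 1 2 3 5 7 11 15 22 30 42 56 76 99 131 169 219 278 355 445; ≤12: 1 1 2 3 5 7 11 15 22 30 42 56 77 100 133 172 224 285 366 460; ≤13: 1 1 2 3 5 7 11 15 22 30 42 56 77 101 134 174 227 290 373 471; ≤14: 1 1 2 3 5 7 11 15 22 30 42 56 77 101 135 175 229 293 378 478; ≤15: 1 1 2 3 5 7 11 15 22 30 42 56 77 101 135 176 230 295 381 483; ≤16: 1 1 2 3 5 7 11 15 22 30 42 56 77 101 135 176 231 296 383 486; ≤17: 1 1 2 3 5 7 11 15 22 30 42 56 77 101 135 176 231 297 384 488; ≤18: 1 1 2 3 5 7 11 15 22 30 42 56 77 101 135 176 231 297 385 489. r_18(19) = 489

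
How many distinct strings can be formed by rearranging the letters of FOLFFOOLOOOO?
12! / (2! × 3! × 7!) = 7920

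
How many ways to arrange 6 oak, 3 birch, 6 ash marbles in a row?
15! / (6! × 3! × 6!) = 420420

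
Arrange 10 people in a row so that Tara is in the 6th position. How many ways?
Fix one position: (10-1)! = 362880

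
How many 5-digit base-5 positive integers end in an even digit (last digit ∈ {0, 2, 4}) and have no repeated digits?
Last∈{0,2,4}. Last=0: 24. Last nonzero: 2×3×P(3,3) = 36. Total = 60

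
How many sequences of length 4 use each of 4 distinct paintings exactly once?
4! = 24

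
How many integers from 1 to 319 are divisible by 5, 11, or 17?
⌊319/5⌋+⌊319/11⌋+⌊319/17⌋ - ⌊319/55⌋-⌊319/85⌋-⌊319/187⌋ + ⌊319/935⌋ = 63+29+18 - 5-3-1 + 0 = 101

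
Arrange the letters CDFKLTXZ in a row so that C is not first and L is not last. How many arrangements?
By inclusion-exclusion: 8! - 2×(8-1)! + (8-2)! = 40320 - 10080 + 720 = 30960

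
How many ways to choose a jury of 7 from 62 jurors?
C(62,7) = 62!/(7!×55!) = 491796152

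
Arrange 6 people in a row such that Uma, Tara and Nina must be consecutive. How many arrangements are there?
Treat the 3 as one block: (6-3+1)! × 3! = 24 × 6 = 144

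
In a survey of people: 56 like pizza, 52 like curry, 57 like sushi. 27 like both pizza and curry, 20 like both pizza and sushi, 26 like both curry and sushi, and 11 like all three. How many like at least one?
|A∪B∪C| = 56+52+57-27-20-26+11 = 103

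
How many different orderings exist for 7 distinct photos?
7! = 5040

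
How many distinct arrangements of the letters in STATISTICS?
10! / (3! × 3! × 1! × 2! × 1!) = 50400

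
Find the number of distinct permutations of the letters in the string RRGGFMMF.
8! / (2! × 2! × 2! × 2!) = 2520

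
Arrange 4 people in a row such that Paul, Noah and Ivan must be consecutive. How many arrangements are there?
Treat the 3 as one block: (4-3+1)! × 3! = 2 × 6 = 12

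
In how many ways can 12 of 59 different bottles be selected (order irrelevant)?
C(59,12) = 59!/(12!×47!) = 1119487075980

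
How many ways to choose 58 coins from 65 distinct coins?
C(65,58) = 65!/(58!×7!) = 696190560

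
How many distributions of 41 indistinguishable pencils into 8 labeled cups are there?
C(41+8-1, 8-1) = C(48, 7) = 73629072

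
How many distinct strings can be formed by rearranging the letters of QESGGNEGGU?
10! / (1! × 1! × 1! × 4! × 1! × 2!) = 75600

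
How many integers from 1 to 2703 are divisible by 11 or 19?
⌊2703/11⌋ + ⌊2703/19⌋ - ⌊2703/209⌋ = 245 + 142 - 12 = 375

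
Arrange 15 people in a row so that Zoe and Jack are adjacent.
Treat as block: (15-1)! × 2! = 87178291200 × 2 = 174356582400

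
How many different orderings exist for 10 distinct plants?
10! = 3628800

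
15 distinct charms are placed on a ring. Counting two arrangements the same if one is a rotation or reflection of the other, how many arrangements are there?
(15-1)!/2 = 87178291200/2 = 43589145600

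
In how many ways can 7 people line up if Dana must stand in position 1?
Fix one position: (7-1)! = 720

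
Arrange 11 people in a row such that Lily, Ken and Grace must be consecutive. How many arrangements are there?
Treat the 3 as one block: (11-3+1)! × 3! = 362880 × 6 = 2177280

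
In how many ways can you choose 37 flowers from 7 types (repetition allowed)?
C(37+7-1, 7-1) = C(43, 6) = 6096454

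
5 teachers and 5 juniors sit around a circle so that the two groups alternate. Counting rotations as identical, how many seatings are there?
Fix one of the teachers: (5-1)! ways for the remaining teachers, × 5! ways for the juniors = 24 × 120 = 2880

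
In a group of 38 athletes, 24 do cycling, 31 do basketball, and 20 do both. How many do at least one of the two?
|A∪B| = |A| + |B| - |A∩B| = 24 + 31 - 20 = 35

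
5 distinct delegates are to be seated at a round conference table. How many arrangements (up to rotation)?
Circular: fix one position, arrange the rest. (5-1)! = 24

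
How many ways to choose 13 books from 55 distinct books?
C(55,13) = 55!/(13!×42!) = 1451182990950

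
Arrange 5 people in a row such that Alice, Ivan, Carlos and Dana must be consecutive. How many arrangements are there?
Treat the 4 as one block: (5-4+1)! × 4! = 2 × 24 = 48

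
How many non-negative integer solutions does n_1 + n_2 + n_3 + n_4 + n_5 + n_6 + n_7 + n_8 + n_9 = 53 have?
C(53+9-1, 9-1) = C(61, 8) = 2944827765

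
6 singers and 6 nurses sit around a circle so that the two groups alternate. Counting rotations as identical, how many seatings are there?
Fix one of the singers: (6-1)! ways for the remaining singers, × 6! ways for the nurses = 120 × 720 = 86400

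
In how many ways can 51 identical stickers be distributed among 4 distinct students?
C(51+4-1, 4-1) = C(54, 3) = 24804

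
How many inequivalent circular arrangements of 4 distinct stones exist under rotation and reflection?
(4-1)!/2 = 6/2 = 3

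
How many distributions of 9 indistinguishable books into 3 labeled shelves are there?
C(9+3-1, 3-1) = C(11, 2) = 55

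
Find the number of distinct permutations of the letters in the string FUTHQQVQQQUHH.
13! / (3! × 2! × 1! × 1! × 5! × 1!) = 4324320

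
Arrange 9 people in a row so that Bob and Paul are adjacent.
Treat as block: (9-1)! × 2! = 40320 × 2 = 80640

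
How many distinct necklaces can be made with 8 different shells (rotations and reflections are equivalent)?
(8-1)!/2 = 5040/2 = 2520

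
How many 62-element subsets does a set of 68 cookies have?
C(68,62) = 68!/(62!×6!) = 109453344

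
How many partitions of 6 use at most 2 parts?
By conjugation, equals partitions of 6 into parts ≤ 2. Let r_j(i) = number of partitions of i into parts ≤ j, for i = 0..6. r_1(i) = 1 for all i; r_j(i) = r_{j-1}(i) + r_j(i-j). Rows j = 2..2: ≤2: 1 1 2 2 3 3 4. r_2(6) = 4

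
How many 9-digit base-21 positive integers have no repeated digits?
First digit: 20 choices (nonzero). Then descending: 20 × 20 × 19 × 18 × 17 × 16 × 15 × 14 × 13 = 101582208000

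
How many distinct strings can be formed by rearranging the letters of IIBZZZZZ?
8! / (1! × 5! × 2!) = 168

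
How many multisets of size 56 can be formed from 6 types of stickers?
C(56+6-1, 6-1) = C(61, 5) = 5949147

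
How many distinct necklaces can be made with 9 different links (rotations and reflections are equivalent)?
(9-1)!/2 = 40320/2 = 20160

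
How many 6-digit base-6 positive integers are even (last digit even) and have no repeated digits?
Last∈{0,2,4}. Last=0: 120. Last nonzero: 2×4×P(4,4) = 192. Total = 312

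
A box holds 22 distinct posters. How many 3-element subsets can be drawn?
C(22,3) = 22!/(3!×19!) = 1540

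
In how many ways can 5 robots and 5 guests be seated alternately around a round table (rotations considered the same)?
Fix one of the robots: (5-1)! ways for the remaining robots, × 5! ways for the guests = 24 × 120 = 2880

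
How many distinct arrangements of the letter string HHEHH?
5! / (4! × 1!) = 5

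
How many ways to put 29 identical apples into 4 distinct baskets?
C(29+4-1, 4-1) = C(32, 3) = 4960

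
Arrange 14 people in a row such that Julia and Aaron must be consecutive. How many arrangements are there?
Treat the 2 as one block: (14-2+1)! × 2! = 6227020800 × 2 = 12454041600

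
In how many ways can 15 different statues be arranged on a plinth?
15! = 1307674368000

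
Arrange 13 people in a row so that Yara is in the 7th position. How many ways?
Fix one position: (13-1)! = 479001600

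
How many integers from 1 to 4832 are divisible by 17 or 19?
⌊4832/17⌋ + ⌊4832/19⌋ - ⌊4832/323⌋ = 284 + 254 - 14 = 524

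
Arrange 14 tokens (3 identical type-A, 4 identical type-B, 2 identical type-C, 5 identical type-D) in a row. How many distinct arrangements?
14! / (3! × 4! × 2! × 5!) = 2522520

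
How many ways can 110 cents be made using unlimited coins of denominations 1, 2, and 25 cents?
Coefficient of x^110 in 1/(1-x^1) · 1/(1-x^2) · 1/(1-x^25). Case on j = number of 25-cent coins (j = 0..4); remainder r = 110 - 25j is made from {1,2} in ⌊r/2⌋+1 ways. r = 110, 85, 60, 35, 10 → 56 + 43 + 31 + 18 + 6 = 154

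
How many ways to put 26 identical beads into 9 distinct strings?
C(26+9-1, 9-1) = C(34, 8) = 18156204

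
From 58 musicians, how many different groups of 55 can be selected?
C(58,55) = 58!/(55!×3!) = 30856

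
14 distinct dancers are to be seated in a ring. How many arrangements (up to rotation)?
Circular: fix one position, arrange the rest. (14-1)! = 6227020800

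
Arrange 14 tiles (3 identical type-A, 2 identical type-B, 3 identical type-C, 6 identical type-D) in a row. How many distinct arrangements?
14! / (3! × 2! × 3! × 6!) = 1681680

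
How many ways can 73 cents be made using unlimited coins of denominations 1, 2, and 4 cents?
Coefficient of x^73 in 1/(1-x^1) · 1/(1-x^2) · 1/(1-x^4). Case on j = number of 4-cent coins (j = 0..18); remainder r = 73 - 4j is made from {1,2} in ⌊r/2⌋+1 ways. r = 73, 69, 65, 61, 57, 53, 49, 45, 41, 37, 33, 29, 25, 21, 17, 13, 9, 5, 1 → 37 + 35 + 33 + 31 + 29 + 27 + 25 + 23 + 21 + 19 + 17 + 15 + 13 + 11 + 9 + 7 + 5 + 3 + 1 = 361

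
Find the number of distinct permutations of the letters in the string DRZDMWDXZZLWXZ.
14! / (1! × 1! × 3! × 4! × 2! × 1! × 2!) = 151351200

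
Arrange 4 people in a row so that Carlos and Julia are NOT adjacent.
Total - adjacent = 4! - (4-1)!×2 = 24 - 12 = 12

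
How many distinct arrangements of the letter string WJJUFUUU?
8! / (1! × 1! × 2! × 4!) = 840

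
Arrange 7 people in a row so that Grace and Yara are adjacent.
Treat as block: (7-1)! × 2! = 720 × 2 = 1440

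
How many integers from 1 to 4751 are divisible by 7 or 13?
⌊4751/7⌋ + ⌊4751/13⌋ - ⌊4751/91⌋ = 678 + 365 - 52 = 991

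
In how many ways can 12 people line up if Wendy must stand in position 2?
Fix one position: (12-1)! = 39916800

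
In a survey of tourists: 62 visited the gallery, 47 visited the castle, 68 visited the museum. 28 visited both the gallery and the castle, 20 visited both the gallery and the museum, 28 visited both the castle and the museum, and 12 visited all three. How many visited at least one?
|A∪B∪C| = 62+47+68-28-20-28+12 = 113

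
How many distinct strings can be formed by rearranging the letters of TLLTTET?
7! / (2! × 1! × 4!) = 105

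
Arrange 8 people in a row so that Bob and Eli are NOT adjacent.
Total - adjacent = 8! - (8-1)!×2 = 40320 - 10080 = 30240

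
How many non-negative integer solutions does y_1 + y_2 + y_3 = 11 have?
C(11+3-1, 3-1) = C(13, 2) = 78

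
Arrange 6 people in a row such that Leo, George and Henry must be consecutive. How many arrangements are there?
Treat the 3 as one block: (6-3+1)! × 3! = 24 × 6 = 144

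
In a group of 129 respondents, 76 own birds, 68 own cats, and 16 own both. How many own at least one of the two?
|A∪B| = |A| + |B| - |A∩B| = 76 + 68 - 16 = 128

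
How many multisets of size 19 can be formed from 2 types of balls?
C(19+2-1, 2-1) = C(20, 1) = 20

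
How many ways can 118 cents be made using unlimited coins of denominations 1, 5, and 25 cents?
Coefficient of x^118 in 1/(1-x^1) · 1/(1-x^5) · 1/(1-x^25). Case on j = number of 25-cent coins (j = 0..4); remainder r = 118 - 25j is made from {1,5} in ⌊r/5⌋+1 ways. r = 118, 93, 68, 43, 18 → 24 + 19 + 14 + 9 + 4 = 70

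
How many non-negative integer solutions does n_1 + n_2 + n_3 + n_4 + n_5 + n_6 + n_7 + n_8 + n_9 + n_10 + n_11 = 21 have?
C(21+11-1, 11-1) = C(31, 10) = 44352165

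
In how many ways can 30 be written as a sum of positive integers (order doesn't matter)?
Pentagonal recurrence p(n) = p(n-1) + p(n-2) - p(n-5) - p(n-7) + p(n-12) + p(n-15) - ... gives p(0..29) = 1, 1, 2, 3, 5, 7, 11, 15, 22, 30, 42, 56, 77, 101, 135, 176, 231, 297, 385, 490, 627, 792, 1002, 1255, 1575, 1958, 2436, 3010, 3718, 4565. p(30) = p(29) + p(28) - p(25) - p(23) + p(18) + p(15) - p(8) - p(4) = 4565 + 3718 - 1958 - 1255 + 385 + 176 - 22 - 5 = 5604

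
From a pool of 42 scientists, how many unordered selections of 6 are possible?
C(42,6) = 42!/(6!×36!) = 5245786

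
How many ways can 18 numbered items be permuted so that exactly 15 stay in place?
Choose the 15 fixed points C(18,15) = 816, derange the rest: !3 = Σ_{j=0}^{3} (-1)^j·3!/j! = 6 - 6 + 3 - 1 = 2. Product = 816 × 2 = 1632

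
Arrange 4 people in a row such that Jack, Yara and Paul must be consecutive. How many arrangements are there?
Treat the 3 as one block: (4-3+1)! × 3! = 2 × 6 = 12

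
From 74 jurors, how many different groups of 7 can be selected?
C(74,7) = 74!/(7!×67!) = 1799579064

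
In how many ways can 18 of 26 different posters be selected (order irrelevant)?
C(26,18) = 26!/(18!×8!) = 1562275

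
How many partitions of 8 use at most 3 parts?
By conjugation, equals partitions of 8 into parts ≤ 3. Let r_j(i) = number of partitions of i into parts ≤ j, for i = 0..8. r_1(i) = 1 for all i; r_j(i) = r_{j-1}(i) + r_j(i-j). Rows j = 2..3: ≤2: 1 1 2 2 3 3 4 4 5; ≤3: 1 1 2 3 4 5 7 8 10. r_3(8) = 10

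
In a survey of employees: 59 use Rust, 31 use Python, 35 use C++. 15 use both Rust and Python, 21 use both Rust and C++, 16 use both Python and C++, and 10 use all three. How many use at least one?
|A∪B∪C| = 59+31+35-15-21-16+10 = 83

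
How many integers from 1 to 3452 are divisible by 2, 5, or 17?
⌊3452/2⌋+⌊3452/5⌋+⌊3452/17⌋ - ⌊3452/10⌋-⌊3452/34⌋-⌊3452/85⌋ + ⌊3452/170⌋ = 1726+690+203 - 345-101-40 + 20 = 2153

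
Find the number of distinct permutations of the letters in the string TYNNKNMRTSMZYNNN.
16! / (2! × 1! × 6! × 1! × 1! × 2! × 1! × 2!) = 3632428800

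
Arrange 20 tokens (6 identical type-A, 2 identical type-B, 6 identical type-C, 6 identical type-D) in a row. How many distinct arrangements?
20! / (6! × 2! × 6! × 6!) = 3259095840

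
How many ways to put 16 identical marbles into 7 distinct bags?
C(16+7-1, 7-1) = C(22, 6) = 74613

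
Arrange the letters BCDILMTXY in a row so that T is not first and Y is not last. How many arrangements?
By inclusion-exclusion: 9! - 2×(9-1)! + (9-2)! = 362880 - 80640 + 5040 = 287280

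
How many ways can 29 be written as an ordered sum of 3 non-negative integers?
C(29+3-1, 3-1) = C(31, 2) = 465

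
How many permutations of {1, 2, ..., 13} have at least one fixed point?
Complement of the derangements. !13 = Σ_{j=0}^{13} (-1)^j·13!/j! = 6227020800 - 6227020800 + 3113510400 - 1037836800 + 259459200 - 51891840 + 8648640 - 1235520 + 154440 - 17160 + 1716 - 156 + 13 - 1 = 2290792932. 13! - !13 = 6227020800 - 2290792932 = 3936227868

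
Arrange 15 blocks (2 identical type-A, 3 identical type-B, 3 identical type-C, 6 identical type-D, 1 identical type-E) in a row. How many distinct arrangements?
15! / (2! × 3! × 3! × 6! × 1!) = 25225200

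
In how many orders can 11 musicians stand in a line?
11! = 39916800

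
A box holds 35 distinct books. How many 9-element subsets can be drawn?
C(35,9) = 35!/(9!×26!) = 70607460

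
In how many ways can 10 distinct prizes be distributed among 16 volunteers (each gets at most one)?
P(16,10) = 16!/(16-10)! = 29059430400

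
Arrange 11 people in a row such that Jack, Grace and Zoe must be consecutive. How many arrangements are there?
Treat the 3 as one block: (11-3+1)! × 3! = 362880 × 6 = 2177280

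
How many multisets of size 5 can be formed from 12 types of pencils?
C(5+12-1, 12-1) = C(16, 11) = 4368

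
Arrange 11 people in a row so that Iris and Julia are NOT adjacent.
Total - adjacent = 11! - (11-1)!×2 = 39916800 - 7257600 = 32659200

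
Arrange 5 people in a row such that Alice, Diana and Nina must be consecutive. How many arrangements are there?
Treat the 3 as one block: (5-3+1)! × 3! = 6 × 6 = 36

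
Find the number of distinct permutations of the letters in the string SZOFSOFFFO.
10! / (3! × 4! × 1! × 2!) = 12600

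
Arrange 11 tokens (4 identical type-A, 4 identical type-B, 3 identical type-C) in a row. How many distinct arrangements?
11! / (4! × 4! × 3!) = 11550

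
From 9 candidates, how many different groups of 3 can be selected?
C(9,3) = 9!/(3!×6!) = 84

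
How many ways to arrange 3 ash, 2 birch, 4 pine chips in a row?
9! / (3! × 2! × 4!) = 1260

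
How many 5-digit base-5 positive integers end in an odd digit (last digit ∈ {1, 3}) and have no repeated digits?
Last∈{1,3}. Last=0: 0. Last nonzero: 2×3×P(3,3) = 36. Total = 36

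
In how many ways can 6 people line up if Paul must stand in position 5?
Fix one position: (6-1)! = 120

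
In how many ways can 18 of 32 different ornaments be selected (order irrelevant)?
C(32,18) = 32!/(18!×14!) = 471435600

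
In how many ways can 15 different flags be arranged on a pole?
15! = 1307674368000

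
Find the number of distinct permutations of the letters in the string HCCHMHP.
7! / (3! × 1! × 1! × 2!) = 420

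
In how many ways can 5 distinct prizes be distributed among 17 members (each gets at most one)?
P(17,5) = 17!/(17-5)! = 742560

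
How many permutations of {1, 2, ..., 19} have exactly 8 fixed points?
Choose the 8 fixed points C(19,8) = 75582, derange the rest: !11 = Σ_{j=0}^{11} (-1)^j·11!/j! = 39916800 - 39916800 + 19958400 - 6652800 + 1663200 - 332640 + 55440 - 7920 + 990 - 110 + 11 - 1 = 14684570. Product = 75582 × 14684570 = 1109889169740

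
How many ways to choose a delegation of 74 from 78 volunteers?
C(78,74) = 78!/(74!×4!) = 1426425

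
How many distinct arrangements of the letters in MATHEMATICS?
11! / (2! × 2! × 2! × 1! × 1! × 1! × 1! × 1!) = 4989600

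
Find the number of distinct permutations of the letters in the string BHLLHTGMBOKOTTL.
15! / (2! × 3! × 1! × 3! × 2! × 1! × 2! × 1!) = 4540536000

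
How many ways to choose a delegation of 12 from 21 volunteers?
C(21,12) = 21!/(12!×9!) = 293930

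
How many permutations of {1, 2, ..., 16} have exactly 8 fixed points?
Choose the 8 fixed points C(16,8) = 12870, derange the rest: !8 = Σ_{j=0}^{8} (-1)^j·8!/j! = 40320 - 40320 + 20160 - 6720 + 1680 - 336 + 56 - 8 + 1 = 14833. Product = 12870 × 14833 = 190900710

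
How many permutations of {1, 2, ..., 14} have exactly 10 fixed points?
Choose the 10 fixed points C(14,10) = 1001, derange the rest: !4 = Σ_{j=0}^{4} (-1)^j·4!/j! = 24 - 24 + 12 - 4 + 1 = 9. Product = 1001 × 9 = 9009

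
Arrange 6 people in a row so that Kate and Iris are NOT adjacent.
Total - adjacent = 6! - (6-1)!×2 = 720 - 240 = 480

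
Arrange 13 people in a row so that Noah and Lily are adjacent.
Treat as block: (13-1)! × 2! = 479001600 × 2 = 958003200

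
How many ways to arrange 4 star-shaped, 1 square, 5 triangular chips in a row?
10! / (4! × 1! × 5!) = 1260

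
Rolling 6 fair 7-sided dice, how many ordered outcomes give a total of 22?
Coefficient of x^22 in (x + x² + ... + x^7)^6. By inclusion-exclusion on dice exceeding 7: Σ_j (-1)^j C(6,j)·C(22-1-7j, 5) = C(6,0)·C(21,5) - C(6,1)·C(14,5) + C(6,2)·C(7,5) = 1·20349 - 6·2002 + 15·21 = 8652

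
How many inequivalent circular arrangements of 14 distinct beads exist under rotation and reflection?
(14-1)!/2 = 6227020800/2 = 3113510400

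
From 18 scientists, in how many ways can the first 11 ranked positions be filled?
P(18,11) = 18!/(18-11)! = 1270312243200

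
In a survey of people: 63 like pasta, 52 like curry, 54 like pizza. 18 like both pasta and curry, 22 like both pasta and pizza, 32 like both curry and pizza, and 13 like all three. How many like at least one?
|A∪B∪C| = 63+52+54-18-22-32+13 = 110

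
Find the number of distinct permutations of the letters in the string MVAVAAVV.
8! / (4! × 1! × 3!) = 280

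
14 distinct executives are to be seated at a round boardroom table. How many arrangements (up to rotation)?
Circular: fix one position, arrange the rest. (14-1)! = 6227020800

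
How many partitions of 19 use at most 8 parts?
By conjugation, equals partitions of 19 into parts ≤ 8. Let r_j(i) = number of partitions of i into parts ≤ j, for i = 0..19. r_1(i) = 1 for all i; r_j(i) = r_{j-1}(i) + r_j(i-j). Rows j = 2..8: ≤2: 1 1 2 2 3 3 4 4 5 5 6 6 7 7 8 8 9 9 10 10; ≤3: 1 1 2 3 4 5 7 8 10 12 14 16 19 21 24 27 30 33 37 40; ≤4: 1 1 2 3 5 6 9 11 15 18 23 27 34 39 47 54 64 72 84 94; ≤5: 1 1 2 3 5 7 10 13 18 23 30 37 47 57 70 84 101 119 141 164; ≤6: 1 1 2 3 5 7 11 14 20 26 35 44 58 71 90 110 136 163 199 235; ≤7: 1 1 2 3 5 7 11 15 21 28 38 49 65 82 105 131 164 201 248 300; ≤8: 1 1 2 3 5 7 11 15 22 29 40 52 70 89 116 146 186 230 288 352. r_8(19) = 352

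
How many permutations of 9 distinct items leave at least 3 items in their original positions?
Exactly j fixed points: C(9,j)·!(9-j); sum over j ≥ 3 (derangement numbers via !m = (m-1)·(!(m-1) + !(m-2)): !0..!6 = 1, 0, 1, 2, 9, 44, 265). Σ_{j=3}^{9} C(9,j)·!(9-j) = C(9,3)·!6 + C(9,4)·!5 + C(9,5)·!4 + C(9,6)·!3 + C(9,7)·!2 + C(9,8)·!1 + C(9,9)·!0 = 84·265 + 126·44 + 126·9 + 84·2 + 36·1 + 9·0 + 1·1 = 29143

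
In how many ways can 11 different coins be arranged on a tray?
11! = 39916800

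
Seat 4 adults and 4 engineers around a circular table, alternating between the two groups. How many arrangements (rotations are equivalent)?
Fix one of the adults: (4-1)! ways for the remaining adults, × 4! ways for the engineers = 6 × 24 = 144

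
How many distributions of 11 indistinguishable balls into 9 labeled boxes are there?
C(11+9-1, 9-1) = C(19, 8) = 75582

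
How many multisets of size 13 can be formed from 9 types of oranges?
C(13+9-1, 9-1) = C(21, 8) = 203490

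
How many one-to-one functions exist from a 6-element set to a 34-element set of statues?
P(34,6) = 34!/(34-6)! = 968330880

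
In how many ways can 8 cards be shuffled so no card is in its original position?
!8 = Σ_{j=0}^{8} (-1)^j·8!/j! = 40320 - 40320 + 20160 - 6720 + 1680 - 336 + 56 - 8 + 1 = 14833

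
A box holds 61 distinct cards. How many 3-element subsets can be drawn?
C(61,3) = 61!/(3!×58!) = 35990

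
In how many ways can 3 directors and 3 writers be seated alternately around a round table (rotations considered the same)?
Fix one of the directors: (3-1)! ways for the remaining directors, × 3! ways for the writers = 2 × 6 = 12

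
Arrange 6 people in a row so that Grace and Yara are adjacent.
Treat as block: (6-1)! × 2! = 120 × 2 = 240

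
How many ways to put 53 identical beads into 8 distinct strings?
C(53+8-1, 8-1) = C(60, 7) = 386206920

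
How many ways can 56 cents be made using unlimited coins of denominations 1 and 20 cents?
Coefficient of x^56 in 1/(1-x^1) · 1/(1-x^20). Use j coins of 20 for j = 0..⌊56/20⌋ = 2, the rest in 1s: 2 + 1 = 3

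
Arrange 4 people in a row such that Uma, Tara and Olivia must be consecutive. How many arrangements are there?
Treat the 3 as one block: (4-3+1)! × 3! = 2 × 6 = 12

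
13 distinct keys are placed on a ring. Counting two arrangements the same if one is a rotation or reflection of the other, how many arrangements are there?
(13-1)!/2 = 479001600/2 = 239500800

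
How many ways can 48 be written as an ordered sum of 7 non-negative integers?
C(48+7-1, 7-1) = C(54, 6) = 25827165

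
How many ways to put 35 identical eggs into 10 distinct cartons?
C(35+10-1, 10-1) = C(44, 9) = 708930508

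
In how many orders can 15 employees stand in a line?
15! = 1307674368000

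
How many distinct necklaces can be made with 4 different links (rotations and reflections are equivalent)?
(4-1)!/2 = 6/2 = 3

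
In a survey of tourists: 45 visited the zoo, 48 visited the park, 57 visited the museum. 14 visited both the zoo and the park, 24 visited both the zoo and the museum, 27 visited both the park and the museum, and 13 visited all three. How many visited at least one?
|A∪B∪C| = 45+48+57-14-24-27+13 = 98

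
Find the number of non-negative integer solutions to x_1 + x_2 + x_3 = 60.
C(60+3-1, 3-1) = C(62, 2) = 1891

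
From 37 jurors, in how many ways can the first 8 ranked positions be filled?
P(37,8) = 37!/(37-8)! = 1556675366400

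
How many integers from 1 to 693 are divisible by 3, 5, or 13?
⌊693/3⌋+⌊693/5⌋+⌊693/13⌋ - ⌊693/15⌋-⌊693/39⌋-⌊693/65⌋ + ⌊693/195⌋ = 231+138+53 - 46-17-10 + 3 = 352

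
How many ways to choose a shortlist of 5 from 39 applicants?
C(39,5) = 39!/(5!×34!) = 575757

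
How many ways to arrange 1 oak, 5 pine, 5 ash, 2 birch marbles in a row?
13! / (1! × 5! × 5! × 2!) = 216216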